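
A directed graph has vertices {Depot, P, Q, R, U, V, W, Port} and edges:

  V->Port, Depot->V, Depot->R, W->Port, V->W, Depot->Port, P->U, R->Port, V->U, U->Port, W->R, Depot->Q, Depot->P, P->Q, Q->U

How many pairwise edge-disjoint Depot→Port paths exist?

Assign every edge capacity 1; by Menger, the answer equals the max flow.
Path Depot→Port (+1); total 1.
Path Depot→R→Port (+1); total 2.
Path Depot→V→Port (+1); total 3.
Path Depot→P→U→Port (+1); total 4.
No residual Depot→Port path; max flow = 4.
Certifying cut of size 4: {Depot→Port, Depot→R, Depot→V, U→Port}.

4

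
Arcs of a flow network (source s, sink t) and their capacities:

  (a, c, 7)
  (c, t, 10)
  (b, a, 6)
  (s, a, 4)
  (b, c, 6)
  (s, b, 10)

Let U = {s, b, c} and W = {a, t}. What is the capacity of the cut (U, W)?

Edges leaving {s, b, c}: s→a (4), b→a (6), c→t (10).
Cut capacity = 4 + 6 + 10 = 20.

20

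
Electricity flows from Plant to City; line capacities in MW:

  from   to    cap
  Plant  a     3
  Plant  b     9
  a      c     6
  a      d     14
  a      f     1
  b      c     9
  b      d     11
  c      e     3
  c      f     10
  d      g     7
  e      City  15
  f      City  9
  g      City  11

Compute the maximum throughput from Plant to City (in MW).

Augment Plant→a→f→City: bottleneck 1, flow now 1.
Augment Plant→a→c→e→City: bottleneck 2, flow now 3.
Augment Plant→b→c→e→City: bottleneck 1, flow now 4.
Augment Plant→b→c→f→City: bottleneck 8, flow now 12.
No augmenting path remains; maximum flow = 12.
In the residual graph, reachable from Plant: {Plant}.
Min-cut edges: Plant→a (3), Plant→b (9); capacity 3 + 9 = 12.
This cut is saturated, so no flow can exceed 12.

12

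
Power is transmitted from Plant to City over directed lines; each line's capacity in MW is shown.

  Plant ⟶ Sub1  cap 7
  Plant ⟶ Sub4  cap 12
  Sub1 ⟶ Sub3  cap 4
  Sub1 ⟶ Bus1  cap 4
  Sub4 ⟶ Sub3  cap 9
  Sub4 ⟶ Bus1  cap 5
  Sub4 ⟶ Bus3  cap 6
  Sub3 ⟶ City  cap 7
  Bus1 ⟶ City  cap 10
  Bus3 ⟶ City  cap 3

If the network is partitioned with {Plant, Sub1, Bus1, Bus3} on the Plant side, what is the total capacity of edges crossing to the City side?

Edges leaving {Plant, Sub1, Bus1, Bus3}: Plant→Sub4 (12), Sub1→Sub3 (4), Bus1→City (10), Bus3→City (3).
Cut capacity = 12 + 4 + 10 + 3 = 29.

29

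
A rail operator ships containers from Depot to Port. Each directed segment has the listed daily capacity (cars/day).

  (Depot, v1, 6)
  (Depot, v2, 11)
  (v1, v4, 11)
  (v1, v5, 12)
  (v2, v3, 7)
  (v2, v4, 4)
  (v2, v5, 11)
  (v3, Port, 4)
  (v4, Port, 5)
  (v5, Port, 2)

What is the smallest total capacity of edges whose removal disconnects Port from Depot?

Augment Depot→v1→v4→Port: bottleneck 5, flow now 5.
Augment Depot→v1→v5→Port: bottleneck 1, flow now 6.
Augment Depot→v2→v3→Port: bottleneck 4, flow now 10.
Augment Depot→v2→v5→Port: bottleneck 1, flow now 11.
No augmenting path remains; maximum flow = 11.
By max-flow min-cut, the minimum cut capacity equals the max flow.
In the residual graph, reachable from Depot: {Depot, v1, v2, v3, v4, v5}.
Min-cut edges: v3→Port (4), v4→Port (5), v5→Port (2); capacity 4 + 5 + 2 = 11.

11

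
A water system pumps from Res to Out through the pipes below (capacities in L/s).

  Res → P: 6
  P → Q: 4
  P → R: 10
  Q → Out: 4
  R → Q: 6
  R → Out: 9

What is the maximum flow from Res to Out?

Augment Res→P→Q→Out: bottleneck 4, flow now 4.
Augment Res→P→R→Out: bottleneck 2, flow now 6.
No augmenting path remains; maximum flow = 6.
In the residual graph, reachable from Res: {Res}.
Min-cut edges: Res→P (6); capacity 6 = 6.
This cut is saturated, so no flow can exceed 6.

6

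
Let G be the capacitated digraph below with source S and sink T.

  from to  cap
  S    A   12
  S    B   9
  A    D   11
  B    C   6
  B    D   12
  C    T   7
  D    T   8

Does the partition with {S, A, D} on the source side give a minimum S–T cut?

Given cut capacity: 9 + 8 = 17.
Augment S→A→D→T: bottleneck 8, flow now 8.
Augment S→B→C→T: bottleneck 6, flow now 14.
No augmenting path remains; maximum flow = 14.
In the residual graph, reachable from S: {S, A, B, D}.
Min-cut edges: B→C (6), D→T (8); capacity 6 + 8 = 14.
Cut capacity 17 exceeds the max flow 14, so it is not minimum.

No — its capacity is 17, but the minimum cut has capacity 14.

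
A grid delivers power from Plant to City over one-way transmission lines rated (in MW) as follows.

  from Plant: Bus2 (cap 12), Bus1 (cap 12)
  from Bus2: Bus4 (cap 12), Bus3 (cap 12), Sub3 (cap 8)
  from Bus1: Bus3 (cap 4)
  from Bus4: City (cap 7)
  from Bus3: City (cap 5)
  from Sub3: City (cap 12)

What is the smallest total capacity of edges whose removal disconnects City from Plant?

16

Augment Plant→Bus2→Bus4→City: bottleneck 7, flow now 7.
Augment Plant→Bus2→Bus3→City: bottleneck 5, flow now 12.
Augment Plant→Bus1→Bus3→Bus2→Sub3→City: bottleneck 4, flow now 16. (uses reverse residual edge)
No augmenting path remains; maximum flow = 16.
By max-flow min-cut, the minimum cut capacity equals the max flow.
In the residual graph, reachable from Plant: {Plant, Bus1}.
Min-cut edges: Plant→Bus2 (12), Bus1→Bus3 (4); capacity 12 + 4 = 16.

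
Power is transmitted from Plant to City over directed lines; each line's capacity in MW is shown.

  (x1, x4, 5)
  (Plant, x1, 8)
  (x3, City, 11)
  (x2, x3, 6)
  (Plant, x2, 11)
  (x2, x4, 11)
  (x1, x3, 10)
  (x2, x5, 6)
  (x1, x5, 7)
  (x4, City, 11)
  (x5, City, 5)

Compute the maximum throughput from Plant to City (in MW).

19

Augment Plant→x1→x3→City: bottleneck 8, flow now 8.
Augment Plant→x2→x3→City: bottleneck 3, flow now 11.
Augment Plant→x2→x4→City: bottleneck 8, flow now 19.
No augmenting path remains; maximum flow = 19.
In the residual graph, reachable from Plant: {Plant}.
Min-cut edges: Plant→x1 (8), Plant→x2 (11); capacity 8 + 11 = 19.
This cut is saturated, so no flow can exceed 19.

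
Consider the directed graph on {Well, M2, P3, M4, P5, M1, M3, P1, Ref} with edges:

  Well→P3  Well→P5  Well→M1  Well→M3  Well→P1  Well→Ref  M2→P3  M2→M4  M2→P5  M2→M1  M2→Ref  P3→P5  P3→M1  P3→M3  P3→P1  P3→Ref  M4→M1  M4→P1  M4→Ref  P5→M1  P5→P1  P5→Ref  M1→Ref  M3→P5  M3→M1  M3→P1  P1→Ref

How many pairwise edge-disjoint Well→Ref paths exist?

5

Assign every edge capacity 1; by Menger, the answer equals the max flow.
Path Well→Ref (+1); total 1.
Path Well→P3→Ref (+1); total 2.
Path Well→P5→Ref (+1); total 3.
Path Well→M1→Ref (+1); total 4.
Path Well→P1→Ref (+1); total 5.
No residual Well→Ref path; max flow = 5.
Certifying cut of size 5: {M1→Ref, P1→Ref, P5→Ref, Well→P3, Well→Ref}.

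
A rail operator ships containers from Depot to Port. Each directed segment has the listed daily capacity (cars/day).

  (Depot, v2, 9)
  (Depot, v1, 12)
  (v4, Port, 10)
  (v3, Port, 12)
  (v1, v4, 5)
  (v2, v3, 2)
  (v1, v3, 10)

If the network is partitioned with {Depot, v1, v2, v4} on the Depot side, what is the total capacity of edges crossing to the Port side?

Edges leaving {Depot, v1, v2, v4}: v1→v3 (10), v2→v3 (2), v4→Port (10).
Cut capacity = 10 + 2 + 10 = 22.

22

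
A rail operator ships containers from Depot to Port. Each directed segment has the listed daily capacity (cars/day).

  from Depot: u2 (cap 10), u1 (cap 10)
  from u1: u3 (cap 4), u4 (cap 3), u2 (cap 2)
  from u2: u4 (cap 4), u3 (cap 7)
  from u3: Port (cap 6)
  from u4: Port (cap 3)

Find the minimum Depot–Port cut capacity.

Augment Depot→u1→u3→Port: bottleneck 4, flow now 4.
Augment Depot→u1→u4→Port: bottleneck 3, flow now 7.
Augment Depot→u2→u3→Port: bottleneck 2, flow now 9.
No augmenting path remains; maximum flow = 9.
By max-flow min-cut, the minimum cut capacity equals the max flow.
In the residual graph, reachable from Depot: {Depot, u1, u2, u3, u4}.
Min-cut edges: u3→Port (6), u4→Port (3); capacity 6 + 3 = 9.

9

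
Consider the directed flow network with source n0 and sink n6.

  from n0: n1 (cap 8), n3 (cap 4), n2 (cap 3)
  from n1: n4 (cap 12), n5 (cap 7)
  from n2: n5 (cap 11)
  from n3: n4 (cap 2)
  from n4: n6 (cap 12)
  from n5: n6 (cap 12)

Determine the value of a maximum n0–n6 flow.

Augment n0→n1→n4→n6: bottleneck 8, flow now 8.
Augment n0→n2→n5→n6: bottleneck 3, flow now 11.
Augment n0→n3→n4→n6: bottleneck 2, flow now 13.
No augmenting path remains; maximum flow = 13.
In the residual graph, reachable from n0: {n0, n3}.
Min-cut edges: n0→n1 (8), n0→n2 (3), n3→n4 (2); capacity 8 + 3 + 2 = 13.
This cut is saturated, so no flow can exceed 13.

13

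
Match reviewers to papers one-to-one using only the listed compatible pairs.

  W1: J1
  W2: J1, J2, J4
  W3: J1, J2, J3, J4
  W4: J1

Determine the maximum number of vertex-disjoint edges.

Unit-capacity flow: source→left, listed edges, right→sink; max matching = max flow.
Augmenting path W1→J1 (+1); matched 1.
Augmenting path W2→J2 (+1); matched 2.
Augmenting path W3→J3 (+1); matched 3.
No augmenting path remains; maximum matching = 3.
König certificate: {W2, W3, J1} is a vertex cover of size 3 (every listed pair touches it), so no matching can be larger.

3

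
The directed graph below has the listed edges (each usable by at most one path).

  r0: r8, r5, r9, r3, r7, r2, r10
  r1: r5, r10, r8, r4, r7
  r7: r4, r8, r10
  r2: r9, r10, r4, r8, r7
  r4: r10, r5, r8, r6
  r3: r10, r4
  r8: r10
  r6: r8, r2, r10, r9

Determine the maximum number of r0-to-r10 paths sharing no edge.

5

Assign every edge capacity 1; by Menger, the answer equals the max flow.
Path r0→r10 (+1); total 1.
Path r0→r2→r10 (+1); total 2.
Path r0→r3→r10 (+1); total 3.
Path r0→r7→r10 (+1); total 4.
Path r0→r8→r10 (+1); total 5.
No residual r0→r10 path; max flow = 5.
Certifying cut of size 5: {r0→r10, r0→r2, r0→r3, r0→r7, r0→r8}.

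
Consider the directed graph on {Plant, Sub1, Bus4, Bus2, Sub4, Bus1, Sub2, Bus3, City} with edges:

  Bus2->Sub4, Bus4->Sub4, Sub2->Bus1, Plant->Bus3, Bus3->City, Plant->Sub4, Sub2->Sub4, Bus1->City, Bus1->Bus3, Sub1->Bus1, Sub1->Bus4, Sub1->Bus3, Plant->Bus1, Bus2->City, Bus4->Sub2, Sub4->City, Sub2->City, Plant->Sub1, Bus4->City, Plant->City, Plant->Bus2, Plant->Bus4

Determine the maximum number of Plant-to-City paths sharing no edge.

Assign every edge capacity 1; by Menger, the answer equals the max flow.
Path Plant→City (+1); total 1.
Path Plant→Bus4→City (+1); total 2.
Path Plant→Bus2→City (+1); total 3.
Path Plant→Sub4→City (+1); total 4.
Path Plant→Bus1→City (+1); total 5.
Path Plant→Bus3→City (+1); total 6.
Path Plant→Sub1→Bus4→Sub2→City (+1); total 7.
No residual Plant→City path; max flow = 7.
Certifying cut of size 7: {Plant→Bus1, Plant→Bus2, Plant→Bus3, Plant→Bus4, Plant→City, Plant→Sub1, Plant→Sub4}.

7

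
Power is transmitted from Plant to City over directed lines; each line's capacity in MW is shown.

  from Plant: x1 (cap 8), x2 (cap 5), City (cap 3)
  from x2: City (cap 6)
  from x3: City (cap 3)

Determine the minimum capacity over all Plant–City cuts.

Augment Plant→City: bottleneck 3, flow now 3.
Augment Plant→x2→City: bottleneck 5, flow now 8.
No augmenting path remains; maximum flow = 8.
By max-flow min-cut, the minimum cut capacity equals the max flow.
In the residual graph, reachable from Plant: {Plant, x1}.
Min-cut edges: Plant→x2 (5), Plant→City (3); capacity 5 + 3 = 8.

8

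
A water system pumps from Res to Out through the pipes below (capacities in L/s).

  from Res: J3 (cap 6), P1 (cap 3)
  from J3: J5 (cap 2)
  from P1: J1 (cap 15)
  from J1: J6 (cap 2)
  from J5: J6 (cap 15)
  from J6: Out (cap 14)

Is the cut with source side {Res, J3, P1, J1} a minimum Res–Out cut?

Given cut capacity: 2 + 2 = 4.
Augment Res→J3→J5→J6→Out: bottleneck 2, flow now 2.
Augment Res→P1→J1→J6→Out: bottleneck 2, flow now 4.
No augmenting path remains; maximum flow = 4.
Cut capacity 4 equals the max flow, so it is a minimum cut.

Yes — it is a minimum cut (capacity 4).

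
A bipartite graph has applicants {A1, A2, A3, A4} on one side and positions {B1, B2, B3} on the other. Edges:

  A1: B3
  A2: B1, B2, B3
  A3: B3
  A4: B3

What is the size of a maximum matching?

2

Unit-capacity flow: source→left, listed edges, right→sink; max matching = max flow.
Augmenting path A1→B3 (+1); matched 1.
Augmenting path A2→B1 (+1); matched 2.
No augmenting path remains; maximum matching = 2.
König certificate: {A2, B3} is a vertex cover of size 2 (every listed pair touches it), so no matching can be larger.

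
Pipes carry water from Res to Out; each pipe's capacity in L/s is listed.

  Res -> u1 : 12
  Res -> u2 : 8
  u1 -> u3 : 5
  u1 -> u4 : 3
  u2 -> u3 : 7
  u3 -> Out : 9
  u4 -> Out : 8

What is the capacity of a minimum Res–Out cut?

12

Augment Res→u1→u3→Out: bottleneck 5, flow now 5.
Augment Res→u1→u4→Out: bottleneck 3, flow now 8.
Augment Res→u2→u3→Out: bottleneck 4, flow now 12.
No augmenting path remains; maximum flow = 12.
By max-flow min-cut, the minimum cut capacity equals the max flow.
In the residual graph, reachable from Res: {Res, u1, u2, u3}.
Min-cut edges: u1→u4 (3), u3→Out (9); capacity 3 + 9 = 12.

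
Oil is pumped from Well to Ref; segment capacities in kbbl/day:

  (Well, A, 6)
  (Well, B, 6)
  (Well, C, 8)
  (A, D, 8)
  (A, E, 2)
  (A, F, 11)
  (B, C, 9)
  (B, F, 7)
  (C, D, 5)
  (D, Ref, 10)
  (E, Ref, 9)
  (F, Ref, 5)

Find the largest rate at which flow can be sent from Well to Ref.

16

Augment Well→A→D→Ref: bottleneck 6, flow now 6.
Augment Well→B→F→Ref: bottleneck 5, flow now 11.
Augment Well→C→D→Ref: bottleneck 4, flow now 15.
Augment Well→C→D→A→E→Ref: bottleneck 1, flow now 16. (uses reverse residual edge)
No augmenting path remains; maximum flow = 16.
In the residual graph, reachable from Well: {Well, B, C, F}.
Min-cut edges: Well→A (6), C→D (5), F→Ref (5); capacity 6 + 5 + 5 = 16.
This cut is saturated, so no flow can exceed 16.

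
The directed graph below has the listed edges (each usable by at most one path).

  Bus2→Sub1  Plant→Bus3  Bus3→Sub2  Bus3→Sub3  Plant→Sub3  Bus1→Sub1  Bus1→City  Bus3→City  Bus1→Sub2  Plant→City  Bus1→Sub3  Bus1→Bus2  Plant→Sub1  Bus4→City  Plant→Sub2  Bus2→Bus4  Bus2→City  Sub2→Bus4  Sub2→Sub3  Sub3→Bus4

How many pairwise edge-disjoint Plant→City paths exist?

3

Assign every edge capacity 1; by Menger, the answer equals the max flow.
Path Plant→City (+1); total 1.
Path Plant→Bus3→City (+1); total 2.
Path Plant→Sub2→Bus4→City (+1); total 3.
No residual Plant→City path; max flow = 3.
Certifying cut of size 3: {Bus4→City, Plant→Bus3, Plant→City}.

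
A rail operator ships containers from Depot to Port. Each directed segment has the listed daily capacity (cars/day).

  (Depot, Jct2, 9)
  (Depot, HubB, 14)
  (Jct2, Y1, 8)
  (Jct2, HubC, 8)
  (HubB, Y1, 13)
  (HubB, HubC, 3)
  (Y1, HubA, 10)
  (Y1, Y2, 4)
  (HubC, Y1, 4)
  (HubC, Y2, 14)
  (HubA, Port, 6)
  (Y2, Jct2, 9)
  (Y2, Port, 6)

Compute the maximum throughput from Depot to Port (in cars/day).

Augment Depot→Jct2→Y1→HubA→Port: bottleneck 6, flow now 6.
Augment Depot→Jct2→Y1→Y2→Port: bottleneck 2, flow now 8.
Augment Depot→Jct2→HubC→Y2→Port: bottleneck 1, flow now 9.
Augment Depot→HubB→Y1→Y2→Port: bottleneck 2, flow now 11.
Augment Depot→HubB→HubC→Y2→Port: bottleneck 1, flow now 12.
No augmenting path remains; maximum flow = 12.
In the residual graph, reachable from Depot: {Depot, Jct2, HubB, Y1, HubC, HubA, Y2}.
Min-cut edges: HubA→Port (6), Y2→Port (6); capacity 6 + 6 = 12.
This cut is saturated, so no flow can exceed 12.

12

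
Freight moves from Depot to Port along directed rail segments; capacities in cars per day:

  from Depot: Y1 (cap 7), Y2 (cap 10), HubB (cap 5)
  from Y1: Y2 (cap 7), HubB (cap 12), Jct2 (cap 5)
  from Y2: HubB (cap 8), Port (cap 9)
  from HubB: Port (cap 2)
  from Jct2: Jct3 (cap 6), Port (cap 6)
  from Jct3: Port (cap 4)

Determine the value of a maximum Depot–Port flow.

16

Augment Depot→Y2→Port: bottleneck 9, flow now 9.
Augment Depot→HubB→Port: bottleneck 2, flow now 11.
Augment Depot→Y1→Jct2→Port: bottleneck 5, flow now 16.
No augmenting path remains; maximum flow = 16.
In the residual graph, reachable from Depot: {Depot, Y1, Y2, HubB}.
Min-cut edges: Y1→Jct2 (5), Y2→Port (9), HubB→Port (2); capacity 5 + 9 + 2 = 16.
This cut is saturated, so no flow can exceed 16.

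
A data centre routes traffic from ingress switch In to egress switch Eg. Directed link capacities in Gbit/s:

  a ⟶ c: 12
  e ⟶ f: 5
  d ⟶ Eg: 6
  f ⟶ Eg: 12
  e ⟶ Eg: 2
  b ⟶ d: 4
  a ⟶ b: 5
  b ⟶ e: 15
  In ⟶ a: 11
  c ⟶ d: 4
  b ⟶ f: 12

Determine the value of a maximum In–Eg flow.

9

Augment In→a→b→d→Eg: bottleneck 4, flow now 4.
Augment In→a→b→e→Eg: bottleneck 1, flow now 5.
Augment In→a→c→d→Eg: bottleneck 2, flow now 7.
Augment In→a→c→d→b→e→Eg: bottleneck 1, flow now 8. (uses reverse residual edge)
Augment In→a→c→d→b→f→Eg: bottleneck 1, flow now 9. (uses reverse residual edge)
No augmenting path remains; maximum flow = 9.
In the residual graph, reachable from In: {In, a, c}.
Min-cut edges: a→b (5), c→d (4); capacity 5 + 4 = 9.
This cut is saturated, so no flow can exceed 9.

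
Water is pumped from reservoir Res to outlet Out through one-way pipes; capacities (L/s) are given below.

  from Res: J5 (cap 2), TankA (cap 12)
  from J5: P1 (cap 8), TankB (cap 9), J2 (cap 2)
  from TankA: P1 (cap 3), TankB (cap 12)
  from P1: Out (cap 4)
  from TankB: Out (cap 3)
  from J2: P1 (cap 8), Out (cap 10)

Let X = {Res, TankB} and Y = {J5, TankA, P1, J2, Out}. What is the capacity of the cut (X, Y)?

17

Edges leaving {Res, TankB}: Res→J5 (2), Res→TankA (12), TankB→Out (3).
Cut capacity = 2 + 12 + 3 = 17.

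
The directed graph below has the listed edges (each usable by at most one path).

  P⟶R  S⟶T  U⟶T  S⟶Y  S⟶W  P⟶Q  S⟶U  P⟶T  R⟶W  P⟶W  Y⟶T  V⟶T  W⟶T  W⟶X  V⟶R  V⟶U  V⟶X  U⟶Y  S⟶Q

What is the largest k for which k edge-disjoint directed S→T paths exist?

4

Assign every edge capacity 1; by Menger, the answer equals the max flow.
Path S→T (+1); total 1.
Path S→U→T (+1); total 2.
Path S→W→T (+1); total 3.
Path S→Y→T (+1); total 4.
No residual S→T path; max flow = 4.
Certifying cut of size 4: {S→T, S→U, S→W, S→Y}.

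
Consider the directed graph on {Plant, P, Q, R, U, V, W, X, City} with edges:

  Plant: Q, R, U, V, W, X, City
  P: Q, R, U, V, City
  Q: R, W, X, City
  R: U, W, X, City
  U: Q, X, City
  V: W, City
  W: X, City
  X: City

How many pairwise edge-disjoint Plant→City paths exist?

7

Assign every edge capacity 1; by Menger, the answer equals the max flow.
Path Plant→City (+1); total 1.
Path Plant→Q→City (+1); total 2.
Path Plant→R→City (+1); total 3.
Path Plant→U→City (+1); total 4.
Path Plant→V→City (+1); total 5.
Path Plant→W→City (+1); total 6.
Path Plant→X→City (+1); total 7.
No residual Plant→City path; max flow = 7.
Certifying cut of size 7: {Plant→City, Plant→Q, Plant→R, Plant→U, Plant→V, Plant→W, Plant→X}.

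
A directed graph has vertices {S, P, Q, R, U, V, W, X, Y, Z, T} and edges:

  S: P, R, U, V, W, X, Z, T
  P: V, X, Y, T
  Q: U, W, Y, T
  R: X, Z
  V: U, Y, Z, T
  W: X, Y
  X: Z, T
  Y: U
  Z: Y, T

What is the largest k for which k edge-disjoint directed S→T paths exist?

5

Assign every edge capacity 1; by Menger, the answer equals the max flow.
Path S→T (+1); total 1.
Path S→P→T (+1); total 2.
Path S→V→T (+1); total 3.
Path S→X→T (+1); total 4.
Path S→Z→T (+1); total 5.
No residual S→T path; max flow = 5.
Certifying cut of size 5: {S→P, S→T, S→V, X→T, Z→T}.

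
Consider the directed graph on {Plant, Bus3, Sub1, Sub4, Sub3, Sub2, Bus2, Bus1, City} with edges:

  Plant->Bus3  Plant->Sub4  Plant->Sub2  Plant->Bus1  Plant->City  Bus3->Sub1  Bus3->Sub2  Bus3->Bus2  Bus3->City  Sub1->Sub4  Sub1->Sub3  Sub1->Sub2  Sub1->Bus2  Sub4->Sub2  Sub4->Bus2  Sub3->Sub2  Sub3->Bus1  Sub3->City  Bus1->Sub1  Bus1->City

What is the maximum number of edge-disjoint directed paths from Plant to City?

Assign every edge capacity 1; by Menger, the answer equals the max flow.
Path Plant→City (+1); total 1.
Path Plant→Bus3→City (+1); total 2.
Path Plant→Bus1→City (+1); total 3.
No residual Plant→City path; max flow = 3.
Certifying cut of size 3: {Plant→Bus1, Plant→Bus3, Plant→City}.

3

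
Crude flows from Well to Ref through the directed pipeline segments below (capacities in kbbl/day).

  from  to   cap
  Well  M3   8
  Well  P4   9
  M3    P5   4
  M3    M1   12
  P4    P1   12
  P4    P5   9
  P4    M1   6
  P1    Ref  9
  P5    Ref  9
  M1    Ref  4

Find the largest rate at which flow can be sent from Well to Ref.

Augment Well→M3→P5→Ref: bottleneck 4, flow now 4.
Augment Well→M3→M1→Ref: bottleneck 4, flow now 8.
Augment Well→P4→P1→Ref: bottleneck 9, flow now 17.
No augmenting path remains; maximum flow = 17.
In the residual graph, reachable from Well: {Well}.
Min-cut edges: Well→M3 (8), Well→P4 (9); capacity 8 + 9 = 17.
This cut is saturated, so no flow can exceed 17.

17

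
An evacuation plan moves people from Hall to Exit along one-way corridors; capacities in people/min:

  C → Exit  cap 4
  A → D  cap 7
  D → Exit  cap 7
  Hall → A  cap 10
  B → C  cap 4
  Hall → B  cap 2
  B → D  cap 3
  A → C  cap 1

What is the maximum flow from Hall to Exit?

10

Augment Hall→A→C→Exit: bottleneck 1, flow now 1.
Augment Hall→A→D→Exit: bottleneck 7, flow now 8.
Augment Hall→B→C→Exit: bottleneck 2, flow now 10.
No augmenting path remains; maximum flow = 10.
In the residual graph, reachable from Hall: {Hall, A}.
Min-cut edges: Hall→B (2), A→C (1), A→D (7); capacity 2 + 1 + 7 = 10.
This cut is saturated, so no flow can exceed 10.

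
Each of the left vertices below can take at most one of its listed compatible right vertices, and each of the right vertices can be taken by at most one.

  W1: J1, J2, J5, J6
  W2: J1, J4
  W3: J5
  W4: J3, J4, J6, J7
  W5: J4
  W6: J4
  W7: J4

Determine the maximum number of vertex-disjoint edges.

5

Unit-capacity flow: source→left, listed edges, right→sink; max matching = max flow.
Augmenting path W1→J1 (+1); matched 1.
Augmenting path W2→J4 (+1); matched 2.
Augmenting path W3→J5 (+1); matched 3.
Augmenting path W4→J3 (+1); matched 4.
Augmenting path W5→J4→W2→J1→W1→J2 (+1); matched 5.
No augmenting path remains; maximum matching = 5.
König certificate: {W1, W2, W3, W4, J4} is a vertex cover of size 5 (every listed pair touches it), so no matching can be larger.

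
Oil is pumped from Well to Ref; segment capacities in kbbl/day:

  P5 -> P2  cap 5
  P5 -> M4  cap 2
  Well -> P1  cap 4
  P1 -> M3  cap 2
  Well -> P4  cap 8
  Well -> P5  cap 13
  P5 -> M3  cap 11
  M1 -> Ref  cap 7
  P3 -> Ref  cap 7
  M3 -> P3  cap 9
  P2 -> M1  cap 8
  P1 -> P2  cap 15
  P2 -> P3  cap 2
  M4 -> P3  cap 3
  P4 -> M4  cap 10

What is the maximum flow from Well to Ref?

Augment Well→P4→M4→P3→Ref: bottleneck 3, flow now 3.
Augment Well→P5→M3→P3→Ref: bottleneck 4, flow now 7.
Augment Well→P5→P2→M1→Ref: bottleneck 5, flow now 12.
Augment Well→P1→P2→M1→Ref: bottleneck 2, flow now 14.
No augmenting path remains; maximum flow = 14.
In the residual graph, reachable from Well: {Well, P4, P5, P1, M3, M4, P2, M1, P3}.
Min-cut edges: M1→Ref (7), P3→Ref (7); capacity 7 + 7 = 14.
This cut is saturated, so no flow can exceed 14.

14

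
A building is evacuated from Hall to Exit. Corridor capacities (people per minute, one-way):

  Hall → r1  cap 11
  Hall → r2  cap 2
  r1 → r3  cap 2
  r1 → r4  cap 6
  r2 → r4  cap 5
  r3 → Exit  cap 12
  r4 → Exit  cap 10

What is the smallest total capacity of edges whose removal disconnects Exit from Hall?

Augment Hall→r1→r3→Exit: bottleneck 2, flow now 2.
Augment Hall→r1→r4→Exit: bottleneck 6, flow now 8.
Augment Hall→r2→r4→Exit: bottleneck 2, flow now 10.
No augmenting path remains; maximum flow = 10.
By max-flow min-cut, the minimum cut capacity equals the max flow.
In the residual graph, reachable from Hall: {Hall, r1}.
Min-cut edges: Hall→r2 (2), r1→r3 (2), r1→r4 (6); capacity 2 + 2 + 6 = 10.

10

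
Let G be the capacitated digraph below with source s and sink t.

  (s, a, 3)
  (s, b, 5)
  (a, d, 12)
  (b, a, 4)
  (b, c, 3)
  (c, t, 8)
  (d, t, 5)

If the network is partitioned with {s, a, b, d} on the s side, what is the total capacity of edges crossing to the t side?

8

Edges leaving {s, a, b, d}: b→c (3), d→t (5).
Cut capacity = 3 + 5 = 8.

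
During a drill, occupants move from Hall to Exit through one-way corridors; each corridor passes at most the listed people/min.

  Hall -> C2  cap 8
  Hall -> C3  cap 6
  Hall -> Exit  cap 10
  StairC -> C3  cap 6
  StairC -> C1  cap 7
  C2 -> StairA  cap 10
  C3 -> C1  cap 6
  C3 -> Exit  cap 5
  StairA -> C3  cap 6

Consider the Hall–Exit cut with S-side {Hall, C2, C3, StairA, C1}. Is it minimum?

Given cut capacity: 10 + 5 = 15.
Augment Hall→Exit: bottleneck 10, flow now 10.
Augment Hall→C3→Exit: bottleneck 5, flow now 15.
No augmenting path remains; maximum flow = 15.
Cut capacity 15 equals the max flow, so it is a minimum cut.

Yes — it is a minimum cut (capacity 15).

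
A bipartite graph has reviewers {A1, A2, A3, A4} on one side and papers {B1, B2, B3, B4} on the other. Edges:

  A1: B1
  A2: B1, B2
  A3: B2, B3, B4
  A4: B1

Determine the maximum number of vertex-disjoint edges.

Unit-capacity flow: source→left, listed edges, right→sink; max matching = max flow.
Augmenting path A1→B1 (+1); matched 1.
Augmenting path A2→B2 (+1); matched 2.
Augmenting path A3→B3 (+1); matched 3.
No augmenting path remains; maximum matching = 3.
König certificate: {A2, A3, B1} is a vertex cover of size 3 (every listed pair touches it), so no matching can be larger.

3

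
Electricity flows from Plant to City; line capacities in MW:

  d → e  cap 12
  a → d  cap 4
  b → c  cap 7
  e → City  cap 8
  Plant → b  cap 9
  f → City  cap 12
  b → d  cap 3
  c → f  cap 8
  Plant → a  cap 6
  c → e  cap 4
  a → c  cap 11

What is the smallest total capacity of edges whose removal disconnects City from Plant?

Augment Plant→a→c→e→City: bottleneck 4, flow now 4.
Augment Plant→a→c→f→City: bottleneck 2, flow now 6.
Augment Plant→b→c→f→City: bottleneck 6, flow now 12.
Augment Plant→b→d→e→City: bottleneck 3, flow now 15.
No augmenting path remains; maximum flow = 15.
By max-flow min-cut, the minimum cut capacity equals the max flow.
In the residual graph, reachable from Plant: {Plant}.
Min-cut edges: Plant→a (6), Plant→b (9); capacity 6 + 9 = 15.

15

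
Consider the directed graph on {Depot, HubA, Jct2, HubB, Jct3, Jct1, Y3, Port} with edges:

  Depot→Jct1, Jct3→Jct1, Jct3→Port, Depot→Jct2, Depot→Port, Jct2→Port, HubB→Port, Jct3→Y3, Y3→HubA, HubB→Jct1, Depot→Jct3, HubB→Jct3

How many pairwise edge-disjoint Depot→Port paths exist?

Assign every edge capacity 1; by Menger, the answer equals the max flow.
Path Depot→Port (+1); total 1.
Path Depot→Jct2→Port (+1); total 2.
Path Depot→Jct3→Port (+1); total 3.
No residual Depot→Port path; max flow = 3.
Certifying cut of size 3: {Depot→Jct2, Depot→Jct3, Depot→Port}.

3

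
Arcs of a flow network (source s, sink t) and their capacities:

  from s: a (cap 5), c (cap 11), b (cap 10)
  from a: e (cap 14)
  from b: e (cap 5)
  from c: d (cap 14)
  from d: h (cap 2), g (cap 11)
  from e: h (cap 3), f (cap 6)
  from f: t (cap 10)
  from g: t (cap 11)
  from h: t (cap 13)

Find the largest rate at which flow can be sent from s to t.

20

Augment s→a→e→f→t: bottleneck 5, flow now 5.
Augment s→b→e→f→t: bottleneck 1, flow now 6.
Augment s→b→e→h→t: bottleneck 3, flow now 9.
Augment s→c→d→g→t: bottleneck 11, flow now 20.
No augmenting path remains; maximum flow = 20.
In the residual graph, reachable from s: {s, a, b, e}.
Min-cut edges: s→c (11), e→f (6), e→h (3); capacity 11 + 6 + 3 = 20.
This cut is saturated, so no flow can exceed 20.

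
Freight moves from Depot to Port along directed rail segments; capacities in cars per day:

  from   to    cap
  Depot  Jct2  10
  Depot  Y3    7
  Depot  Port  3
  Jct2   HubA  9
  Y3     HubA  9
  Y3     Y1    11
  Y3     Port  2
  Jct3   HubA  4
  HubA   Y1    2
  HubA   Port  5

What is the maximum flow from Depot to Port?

Augment Depot→Port: bottleneck 3, flow now 3.
Augment Depot→Y3→Port: bottleneck 2, flow now 5.
Augment Depot→Jct2→HubA→Port: bottleneck 5, flow now 10.
No augmenting path remains; maximum flow = 10.
In the residual graph, reachable from Depot: {Depot, Jct2, Y3, HubA, Y1}.
Min-cut edges: Depot→Port (3), Y3→Port (2), HubA→Port (5); capacity 3 + 2 + 5 = 10.
This cut is saturated, so no flow can exceed 10.

10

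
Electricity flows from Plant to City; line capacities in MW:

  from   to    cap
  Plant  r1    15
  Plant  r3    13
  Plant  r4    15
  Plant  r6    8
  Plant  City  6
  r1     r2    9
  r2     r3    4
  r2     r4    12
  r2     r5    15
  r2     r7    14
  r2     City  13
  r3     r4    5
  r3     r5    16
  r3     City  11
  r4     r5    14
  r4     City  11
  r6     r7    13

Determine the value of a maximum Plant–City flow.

37

Augment Plant→City: bottleneck 6, flow now 6.
Augment Plant→r3→City: bottleneck 11, flow now 17.
Augment Plant→r4→City: bottleneck 11, flow now 28.
Augment Plant→r1→r2→City: bottleneck 9, flow now 37.
No augmenting path remains; maximum flow = 37.
In the residual graph, reachable from Plant: {Plant, r1, r3, r4, r5, r6, r7}.
Min-cut edges: Plant→City (6), r1→r2 (9), r3→City (11), r4→City (11); capacity 6 + 9 + 11 + 11 = 37.
This cut is saturated, so no flow can exceed 37.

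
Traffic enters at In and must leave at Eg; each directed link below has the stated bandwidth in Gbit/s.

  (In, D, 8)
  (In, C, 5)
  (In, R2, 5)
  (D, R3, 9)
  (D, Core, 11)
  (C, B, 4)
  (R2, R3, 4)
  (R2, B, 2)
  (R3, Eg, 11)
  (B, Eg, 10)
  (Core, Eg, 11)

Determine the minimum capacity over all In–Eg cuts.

17

Augment In→D→R3→Eg: bottleneck 8, flow now 8.
Augment In→C→B→Eg: bottleneck 4, flow now 12.
Augment In→R2→R3→Eg: bottleneck 3, flow now 15.
Augment In→R2→B→Eg: bottleneck 2, flow now 17.
No augmenting path remains; maximum flow = 17.
By max-flow min-cut, the minimum cut capacity equals the max flow.
In the residual graph, reachable from In: {In, C}.
Min-cut edges: In→D (8), In→R2 (5), C→B (4); capacity 8 + 5 + 4 = 17.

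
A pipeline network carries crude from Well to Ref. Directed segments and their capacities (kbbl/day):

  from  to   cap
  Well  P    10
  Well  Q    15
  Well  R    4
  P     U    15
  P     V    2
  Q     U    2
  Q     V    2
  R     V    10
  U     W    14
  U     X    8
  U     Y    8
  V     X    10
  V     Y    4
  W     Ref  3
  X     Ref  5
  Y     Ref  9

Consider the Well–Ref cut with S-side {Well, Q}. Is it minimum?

Given cut capacity: 10 + 4 + 2 + 2 = 18.
Augment Well→P→U→W→Ref: bottleneck 3, flow now 3.
Augment Well→P→U→X→Ref: bottleneck 5, flow now 8.
Augment Well→P→U→Y→Ref: bottleneck 2, flow now 10.
Augment Well→Q→U→Y→Ref: bottleneck 2, flow now 12.
Augment Well→Q→V→Y→Ref: bottleneck 2, flow now 14.
Augment Well→R→V→Y→Ref: bottleneck 2, flow now 16.
Augment Well→R→V→X→U→Y→Ref: bottleneck 1, flow now 17. (uses reverse residual edge)
No augmenting path remains; maximum flow = 17.
In the residual graph, reachable from Well: {Well, P, Q, R, U, V, W, X, Y}.
Min-cut edges: W→Ref (3), X→Ref (5), Y→Ref (9); capacity 3 + 5 + 9 = 17.
Cut capacity 18 exceeds the max flow 17, so it is not minimum.

No — its capacity is 18, but the minimum cut has capacity 17.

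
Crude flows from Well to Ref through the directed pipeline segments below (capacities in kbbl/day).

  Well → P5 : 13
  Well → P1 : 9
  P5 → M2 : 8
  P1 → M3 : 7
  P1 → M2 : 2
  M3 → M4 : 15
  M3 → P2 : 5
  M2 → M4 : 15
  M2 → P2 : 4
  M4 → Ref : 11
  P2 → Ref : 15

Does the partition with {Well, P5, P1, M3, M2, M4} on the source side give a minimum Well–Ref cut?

No — its capacity is 20, but the minimum cut has capacity 17.

Given cut capacity: 5 + 4 + 11 = 20.
Augment Well→P5→M2→M4→Ref: bottleneck 8, flow now 8.
Augment Well→P1→M3→M4→Ref: bottleneck 3, flow now 11.
Augment Well→P1→M3→P2→Ref: bottleneck 4, flow now 15.
Augment Well→P1→M2→P2→Ref: bottleneck 2, flow now 17.
No augmenting path remains; maximum flow = 17.
In the residual graph, reachable from Well: {Well, P5}.
Min-cut edges: Well→P1 (9), P5→M2 (8); capacity 9 + 8 = 17.
Cut capacity 20 exceeds the max flow 17, so it is not minimum.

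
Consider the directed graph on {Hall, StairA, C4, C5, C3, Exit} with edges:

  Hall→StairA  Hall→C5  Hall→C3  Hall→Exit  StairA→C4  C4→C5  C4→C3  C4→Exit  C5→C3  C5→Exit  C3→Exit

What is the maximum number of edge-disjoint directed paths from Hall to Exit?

4

Assign every edge capacity 1; by Menger, the answer equals the max flow.
Path Hall→Exit (+1); total 1.
Path Hall→C5→Exit (+1); total 2.
Path Hall→C3→Exit (+1); total 3.
Path Hall→StairA→C4→Exit (+1); total 4.
No residual Hall→Exit path; max flow = 4.
Certifying cut of size 4: {Hall→C3, Hall→C5, Hall→Exit, Hall→StairA}.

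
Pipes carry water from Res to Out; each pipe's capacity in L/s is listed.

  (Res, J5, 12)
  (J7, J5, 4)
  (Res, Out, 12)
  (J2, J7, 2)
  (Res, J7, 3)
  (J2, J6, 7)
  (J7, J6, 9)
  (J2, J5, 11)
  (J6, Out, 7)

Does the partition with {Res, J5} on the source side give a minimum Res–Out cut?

Yes — it is a minimum cut (capacity 15).

Given cut capacity: 3 + 12 = 15.
Augment Res→Out: bottleneck 12, flow now 12.
Augment Res→J7→J6→Out: bottleneck 3, flow now 15.
No augmenting path remains; maximum flow = 15.
Cut capacity 15 equals the max flow, so it is a minimum cut.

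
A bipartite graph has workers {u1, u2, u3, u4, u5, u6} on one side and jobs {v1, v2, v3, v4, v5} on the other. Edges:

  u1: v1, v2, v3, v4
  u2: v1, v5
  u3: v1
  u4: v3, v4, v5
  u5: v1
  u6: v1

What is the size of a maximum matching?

Unit-capacity flow: source→left, listed edges, right→sink; max matching = max flow.
Augmenting path u1→v1 (+1); matched 1.
Augmenting path u2→v5 (+1); matched 2.
Augmenting path u4→v3 (+1); matched 3.
Augmenting path u3→v1→u1→v2 (+1); matched 4.
No augmenting path remains; maximum matching = 4.
König certificate: {u1, u2, u4, v1} is a vertex cover of size 4 (every listed pair touches it), so no matching can be larger.

4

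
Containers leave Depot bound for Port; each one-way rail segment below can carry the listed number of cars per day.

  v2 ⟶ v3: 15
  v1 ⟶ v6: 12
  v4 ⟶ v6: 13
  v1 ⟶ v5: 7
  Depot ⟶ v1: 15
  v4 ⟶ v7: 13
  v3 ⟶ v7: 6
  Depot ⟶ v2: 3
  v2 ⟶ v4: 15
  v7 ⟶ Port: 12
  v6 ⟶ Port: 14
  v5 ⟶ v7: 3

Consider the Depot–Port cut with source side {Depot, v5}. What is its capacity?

21

Edges leaving {Depot, v5}: Depot→v1 (15), Depot→v2 (3), v5→v7 (3).
Cut capacity = 15 + 3 + 3 = 21.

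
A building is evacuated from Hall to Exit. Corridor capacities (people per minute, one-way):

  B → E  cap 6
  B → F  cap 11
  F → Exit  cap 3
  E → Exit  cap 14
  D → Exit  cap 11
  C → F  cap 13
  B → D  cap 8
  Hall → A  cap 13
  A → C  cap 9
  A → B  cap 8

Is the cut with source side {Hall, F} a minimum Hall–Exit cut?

Given cut capacity: 13 + 3 = 16.
Augment Hall→A→B→D→Exit: bottleneck 8, flow now 8.
Augment Hall→A→C→F→Exit: bottleneck 3, flow now 11.
No augmenting path remains; maximum flow = 11.
In the residual graph, reachable from Hall: {Hall, A, C, F}.
Min-cut edges: A→B (8), F→Exit (3); capacity 8 + 3 = 11.
Cut capacity 16 exceeds the max flow 11, so it is not minimum.

No — its capacity is 16, but the minimum cut has capacity 11.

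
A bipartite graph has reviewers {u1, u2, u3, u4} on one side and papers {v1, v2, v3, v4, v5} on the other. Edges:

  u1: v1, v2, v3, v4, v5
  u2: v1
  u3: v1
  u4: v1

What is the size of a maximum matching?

Unit-capacity flow: source→left, listed edges, right→sink; max matching = max flow.
Augmenting path u1→v1 (+1); matched 1.
Augmenting path u2→v1→u1→v2 (+1); matched 2.
No augmenting path remains; maximum matching = 2.
König certificate: {u1, v1} is a vertex cover of size 2 (every listed pair touches it), so no matching can be larger.

2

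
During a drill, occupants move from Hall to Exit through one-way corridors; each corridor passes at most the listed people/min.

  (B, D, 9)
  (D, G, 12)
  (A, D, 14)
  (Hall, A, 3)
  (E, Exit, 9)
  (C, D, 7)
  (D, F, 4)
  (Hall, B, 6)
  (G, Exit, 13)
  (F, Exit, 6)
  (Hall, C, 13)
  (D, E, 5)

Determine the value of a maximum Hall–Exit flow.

16

Augment Hall→A→D→E→Exit: bottleneck 3, flow now 3.
Augment Hall→B→D→E→Exit: bottleneck 2, flow now 5.
Augment Hall→B→D→F→Exit: bottleneck 4, flow now 9.
Augment Hall→C→D→G→Exit: bottleneck 7, flow now 16.
No augmenting path remains; maximum flow = 16.
In the residual graph, reachable from Hall: {Hall, C}.
Min-cut edges: Hall→A (3), Hall→B (6), C→D (7); capacity 3 + 6 + 7 = 16.
This cut is saturated, so no flow can exceed 16.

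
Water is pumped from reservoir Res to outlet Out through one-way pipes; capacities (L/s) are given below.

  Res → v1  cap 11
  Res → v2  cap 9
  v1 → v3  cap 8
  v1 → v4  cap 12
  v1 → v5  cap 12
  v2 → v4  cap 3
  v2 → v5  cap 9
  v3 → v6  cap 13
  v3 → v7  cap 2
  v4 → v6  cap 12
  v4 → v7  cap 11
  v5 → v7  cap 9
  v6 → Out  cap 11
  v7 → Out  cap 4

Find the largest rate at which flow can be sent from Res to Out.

15

Augment Res→v1→v3→v6→Out: bottleneck 8, flow now 8.
Augment Res→v1→v4→v6→Out: bottleneck 3, flow now 11.
Augment Res→v2→v4→v7→Out: bottleneck 3, flow now 14.
Augment Res→v2→v5→v7→Out: bottleneck 1, flow now 15.
No augmenting path remains; maximum flow = 15.
In the residual graph, reachable from Res: {Res, v1, v2, v3, v4, v5, v6, v7}.
Min-cut edges: v6→Out (11), v7→Out (4); capacity 11 + 4 = 15.
This cut is saturated, so no flow can exceed 15.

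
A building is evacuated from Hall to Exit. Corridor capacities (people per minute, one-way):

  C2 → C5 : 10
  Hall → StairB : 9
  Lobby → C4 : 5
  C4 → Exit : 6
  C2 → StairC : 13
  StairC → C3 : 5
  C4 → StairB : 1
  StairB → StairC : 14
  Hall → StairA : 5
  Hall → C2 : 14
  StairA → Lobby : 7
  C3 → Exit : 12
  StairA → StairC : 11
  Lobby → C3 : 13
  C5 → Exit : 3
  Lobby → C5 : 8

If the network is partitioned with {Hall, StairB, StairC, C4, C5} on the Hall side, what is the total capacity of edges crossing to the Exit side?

Edges leaving {Hall, StairB, StairC, C4, C5}: Hall→C2 (14), Hall→StairA (5), StairC→C3 (5), C4→Exit (6), C5→Exit (3).
Cut capacity = 14 + 5 + 5 + 6 + 3 = 33.

33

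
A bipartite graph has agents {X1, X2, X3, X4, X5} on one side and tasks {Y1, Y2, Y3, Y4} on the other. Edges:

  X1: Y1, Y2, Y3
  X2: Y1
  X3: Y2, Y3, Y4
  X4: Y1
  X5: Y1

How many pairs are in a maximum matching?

3

Unit-capacity flow: source→left, listed edges, right→sink; max matching = max flow.
Augmenting path X1→Y1 (+1); matched 1.
Augmenting path X3→Y2 (+1); matched 2.
Augmenting path X2→Y1→X1→Y3 (+1); matched 3.
No augmenting path remains; maximum matching = 3.
König certificate: {X1, X3, Y1} is a vertex cover of size 3 (every listed pair touches it), so no matching can be larger.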